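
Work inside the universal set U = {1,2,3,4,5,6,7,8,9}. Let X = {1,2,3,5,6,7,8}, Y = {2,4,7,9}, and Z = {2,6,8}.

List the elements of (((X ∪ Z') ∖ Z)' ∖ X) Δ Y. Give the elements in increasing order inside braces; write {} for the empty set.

Z' = {1,3,4,5,7,9}
X ∪ Z' = {1,2,3,4,5,6,7,8,9}
(X ∪ Z') ∖ Z = {1,3,4,5,7,9}
((X ∪ Z') ∖ Z)' = {2,6,8}
((X ∪ Z') ∖ Z)' ∖ X = {}
(((X ∪ Z') ∖ Z)' ∖ X) Δ Y = {2,4,7,9}

{2,4,7,9}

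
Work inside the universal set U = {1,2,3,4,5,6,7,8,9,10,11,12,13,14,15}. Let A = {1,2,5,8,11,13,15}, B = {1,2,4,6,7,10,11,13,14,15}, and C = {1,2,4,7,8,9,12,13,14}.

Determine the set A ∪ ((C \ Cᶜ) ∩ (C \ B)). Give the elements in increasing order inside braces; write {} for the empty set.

Cᶜ = {3,5,6,10,11,15}
C \ Cᶜ = {1,2,4,7,8,9,12,13,14}
C \ B = {8,9,12}
(C \ Cᶜ) ∩ (C \ B) = {8,9,12}
A ∪ ((C \ Cᶜ) ∩ (C \ B)) = {1,2,5,8,9,11,12,13,15}

{1,2,5,8,9,11,12,13,15}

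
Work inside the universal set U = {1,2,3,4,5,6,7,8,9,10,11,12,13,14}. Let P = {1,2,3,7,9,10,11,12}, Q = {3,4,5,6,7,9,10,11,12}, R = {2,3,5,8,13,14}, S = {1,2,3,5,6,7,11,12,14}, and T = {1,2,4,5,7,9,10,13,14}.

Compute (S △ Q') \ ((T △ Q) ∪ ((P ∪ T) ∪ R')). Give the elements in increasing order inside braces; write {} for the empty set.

Q' = {1,2,8,13,14}
S △ Q' = {3,5,6,7,8,11,12,13}
T △ Q = {1,2,3,6,11,12,13,14}
P ∪ T = {1,2,3,4,5,7,9,10,11,12,13,14}
R' = {1,4,6,7,9,10,11,12}
(P ∪ T) ∪ R' = {1,2,3,4,5,6,7,9,10,11,12,13,14}
(T △ Q) ∪ ((P ∪ T) ∪ R') = {1,2,3,4,5,6,7,9,10,11,12,13,14}
(S △ Q') \ ((T △ Q) ∪ ((P ∪ T) ∪ R')) = {8}

{8}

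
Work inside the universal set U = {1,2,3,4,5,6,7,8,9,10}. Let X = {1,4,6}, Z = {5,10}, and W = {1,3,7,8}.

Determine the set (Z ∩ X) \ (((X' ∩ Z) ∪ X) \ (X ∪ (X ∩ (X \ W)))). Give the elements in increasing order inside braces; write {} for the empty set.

{}

Z ∩ X = {}
X' = {2,3,5,7,8,9,10}
X' ∩ Z = {5,10}
(X' ∩ Z) ∪ X = {1,4,5,6,10}
X \ W = {4,6}
X ∩ (X \ W) = {4,6}
X ∪ (X ∩ (X \ W)) = {1,4,6}
((X' ∩ Z) ∪ X) \ (X ∪ (X ∩ (X \ W))) = {5,10}
(Z ∩ X) \ (((X' ∩ Z) ∪ X) \ (X ∪ (X ∩ (X \ W)))) = {}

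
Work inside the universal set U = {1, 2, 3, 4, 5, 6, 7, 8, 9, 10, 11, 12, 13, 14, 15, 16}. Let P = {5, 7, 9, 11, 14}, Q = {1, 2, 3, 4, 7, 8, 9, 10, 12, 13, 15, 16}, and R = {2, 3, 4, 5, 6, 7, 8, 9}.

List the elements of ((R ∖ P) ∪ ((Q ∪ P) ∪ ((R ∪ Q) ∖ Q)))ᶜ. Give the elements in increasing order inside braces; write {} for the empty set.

R ∖ P = {2, 3, 4, 6, 8}
Q ∪ P = {1, 2, 3, 4, 5, 7, 8, 9, 10, 11, 12, 13, 14, 15, 16}
R ∪ Q = {1, 2, 3, 4, 5, 6, 7, 8, 9, 10, 12, 13, 15, 16}
(R ∪ Q) ∖ Q = {5, 6}
(Q ∪ P) ∪ ((R ∪ Q) ∖ Q) = {1, 2, 3, 4, 5, 6, 7, 8, 9, 10, 11, 12, 13, 14, 15, 16}
(R ∖ P) ∪ ((Q ∪ P) ∪ ((R ∪ Q) ∖ Q)) = {1, 2, 3, 4, 5, 6, 7, 8, 9, 10, 11, 12, 13, 14, 15, 16}
((R ∖ P) ∪ ((Q ∪ P) ∪ ((R ∪ Q) ∖ Q)))ᶜ = {}

{}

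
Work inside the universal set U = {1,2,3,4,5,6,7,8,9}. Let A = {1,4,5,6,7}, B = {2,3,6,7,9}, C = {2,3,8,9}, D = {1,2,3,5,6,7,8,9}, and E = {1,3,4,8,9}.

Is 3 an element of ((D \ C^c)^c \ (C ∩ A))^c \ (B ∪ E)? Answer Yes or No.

No

3 ∈ C, so 3 ∉ C^c
3 ∈ D and 3 ∉ C^c, so 3 ∈ D \ C^c
3 ∉ (D \ C^c)^c since 3 ∈ (D \ C^c)
3 ∈ C and 3 ∉ A, so 3 ∉ C ∩ A
3 ∉ (D \ C^c)^c and 3 ∉ (C ∩ A), so 3 ∉ (D \ C^c)^c \ (C ∩ A)
3 ∈ ((D \ C^c)^c \ (C ∩ A))^c since 3 ∉ ((D \ C^c)^c \ (C ∩ A))
3 ∈ B and 3 ∈ E, so 3 ∈ B ∪ E
3 ∈ ((D \ C^c)^c \ (C ∩ A))^c and 3 ∈ (B ∪ E), so 3 ∉ ((D \ C^c)^c \ (C ∩ A))^c \ (B ∪ E)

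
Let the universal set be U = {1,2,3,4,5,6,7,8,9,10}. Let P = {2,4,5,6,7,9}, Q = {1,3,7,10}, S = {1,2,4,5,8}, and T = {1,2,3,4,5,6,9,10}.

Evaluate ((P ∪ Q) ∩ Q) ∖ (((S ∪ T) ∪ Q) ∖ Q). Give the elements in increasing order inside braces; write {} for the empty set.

P ∪ Q = {1,2,3,4,5,6,7,9,10}
(P ∪ Q) ∩ Q = {1,3,7,10}
S ∪ T = {1,2,3,4,5,6,8,9,10}
(S ∪ T) ∪ Q = {1,2,3,4,5,6,7,8,9,10}
((S ∪ T) ∪ Q) ∖ Q = {2,4,5,6,8,9}
((P ∪ Q) ∩ Q) ∖ (((S ∪ T) ∪ Q) ∖ Q) = {1,3,7,10}

{1,3,7,10}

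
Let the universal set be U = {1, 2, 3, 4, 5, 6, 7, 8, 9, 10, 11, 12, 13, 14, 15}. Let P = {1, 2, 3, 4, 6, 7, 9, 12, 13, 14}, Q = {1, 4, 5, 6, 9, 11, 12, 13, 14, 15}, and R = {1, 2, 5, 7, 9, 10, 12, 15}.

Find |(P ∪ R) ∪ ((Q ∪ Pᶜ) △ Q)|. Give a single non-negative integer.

P ∪ R = {1, 2, 3, 4, 5, 6, 7, 9, 10, 12, 13, 14, 15}
Pᶜ = {5, 8, 10, 11, 15}
Q ∪ Pᶜ = {1, 4, 5, 6, 8, 9, 10, 11, 12, 13, 14, 15}
(Q ∪ Pᶜ) △ Q = {8, 10}
(P ∪ R) ∪ ((Q ∪ Pᶜ) △ Q) = {1, 2, 3, 4, 5, 6, 7, 8, 9, 10, 12, 13, 14, 15}
|(P ∪ R) ∪ ((Q ∪ Pᶜ) △ Q)| = 14

14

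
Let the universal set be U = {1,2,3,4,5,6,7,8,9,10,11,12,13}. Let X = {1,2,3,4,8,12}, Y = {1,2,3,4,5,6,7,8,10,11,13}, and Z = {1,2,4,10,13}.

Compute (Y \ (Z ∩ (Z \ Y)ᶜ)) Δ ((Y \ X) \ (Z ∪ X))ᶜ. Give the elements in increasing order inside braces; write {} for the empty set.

{1,2,4,5,6,7,9,10,11,12,13}

Z \ Y = {}
(Z \ Y)ᶜ = {1,2,3,4,5,6,7,8,9,10,11,12,13}
Z ∩ (Z \ Y)ᶜ = {1,2,4,10,13}
Y \ (Z ∩ (Z \ Y)ᶜ) = {3,5,6,7,8,11}
Y \ X = {5,6,7,10,11,13}
Z ∪ X = {1,2,3,4,8,10,12,13}
(Y \ X) \ (Z ∪ X) = {5,6,7,11}
((Y \ X) \ (Z ∪ X))ᶜ = {1,2,3,4,8,9,10,12,13}
(Y \ (Z ∩ (Z \ Y)ᶜ)) Δ ((Y \ X) \ (Z ∪ X))ᶜ = {1,2,4,5,6,7,9,10,11,12,13}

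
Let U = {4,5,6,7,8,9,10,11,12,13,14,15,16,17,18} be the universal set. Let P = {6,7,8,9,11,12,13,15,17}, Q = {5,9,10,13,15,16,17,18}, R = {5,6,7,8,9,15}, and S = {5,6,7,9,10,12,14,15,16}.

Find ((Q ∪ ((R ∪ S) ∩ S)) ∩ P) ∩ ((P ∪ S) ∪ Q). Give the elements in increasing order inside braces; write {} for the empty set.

{6,7,9,12,13,15,17}

R ∪ S = {5,6,7,8,9,10,12,14,15,16}
(R ∪ S) ∩ S = {5,6,7,9,10,12,14,15,16}
Q ∪ ((R ∪ S) ∩ S) = {5,6,7,9,10,12,13,14,15,16,17,18}
(Q ∪ ((R ∪ S) ∩ S)) ∩ P = {6,7,9,12,13,15,17}
P ∪ S = {5,6,7,8,9,10,11,12,13,14,15,16,17}
(P ∪ S) ∪ Q = {5,6,7,8,9,10,11,12,13,14,15,16,17,18}
((Q ∪ ((R ∪ S) ∩ S)) ∩ P) ∩ ((P ∪ S) ∪ Q) = {6,7,9,12,13,15,17}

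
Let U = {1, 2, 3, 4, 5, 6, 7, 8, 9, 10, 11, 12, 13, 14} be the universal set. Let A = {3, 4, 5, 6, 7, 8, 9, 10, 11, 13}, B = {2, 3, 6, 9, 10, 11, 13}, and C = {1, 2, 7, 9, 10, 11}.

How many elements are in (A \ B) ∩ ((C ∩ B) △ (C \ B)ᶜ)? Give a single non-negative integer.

3

A \ B = {4, 5, 7, 8}
C ∩ B = {2, 9, 10, 11}
C \ B = {1, 7}
(C \ B)ᶜ = {2, 3, 4, 5, 6, 8, 9, 10, 11, 12, 13, 14}
(C ∩ B) △ (C \ B)ᶜ = {3, 4, 5, 6, 8, 12, 13, 14}
(A \ B) ∩ ((C ∩ B) △ (C \ B)ᶜ) = {4, 5, 8}
|(A \ B) ∩ ((C ∩ B) △ (C \ B)ᶜ)| = 3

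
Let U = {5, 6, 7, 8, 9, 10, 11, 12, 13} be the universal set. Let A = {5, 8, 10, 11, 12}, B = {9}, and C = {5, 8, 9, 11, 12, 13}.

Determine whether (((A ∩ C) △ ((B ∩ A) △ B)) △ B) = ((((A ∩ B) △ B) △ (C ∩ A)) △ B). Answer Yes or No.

A ∩ C = {5, 8, 11, 12}
B ∩ A = {}
(B ∩ A) △ B = {9}
(A ∩ C) △ ((B ∩ A) △ B) = {5, 8, 9, 11, 12}
((A ∩ C) △ ((B ∩ A) △ B)) △ B = {5, 8, 11, 12}
A ∩ B = {}
(A ∩ B) △ B = {9}
C ∩ A = {5, 8, 11, 12}
((A ∩ B) △ B) △ (C ∩ A) = {5, 8, 9, 11, 12}
(((A ∩ B) △ B) △ (C ∩ A)) △ B = {5, 8, 11, 12}
Both equal {5, 8, 11, 12}, so ((A ∩ C) △ ((B ∩ A) △ B)) △ B = (((A ∩ B) △ B) △ (C ∩ A)) △ B.

Yes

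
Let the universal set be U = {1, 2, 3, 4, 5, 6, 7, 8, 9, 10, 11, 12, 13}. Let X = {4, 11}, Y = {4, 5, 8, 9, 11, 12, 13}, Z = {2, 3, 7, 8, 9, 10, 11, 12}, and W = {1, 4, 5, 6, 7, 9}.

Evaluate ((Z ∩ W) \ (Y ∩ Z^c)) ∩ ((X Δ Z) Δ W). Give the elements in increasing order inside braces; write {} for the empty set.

Z ∩ W = {7, 9}
Z^c = {1, 4, 5, 6, 13}
Y ∩ Z^c = {4, 5, 13}
(Z ∩ W) \ (Y ∩ Z^c) = {7, 9}
X Δ Z = {2, 3, 4, 7, 8, 9, 10, 12}
(X Δ Z) Δ W = {1, 2, 3, 5, 6, 8, 10, 12}
((Z ∩ W) \ (Y ∩ Z^c)) ∩ ((X Δ Z) Δ W) = {}

{}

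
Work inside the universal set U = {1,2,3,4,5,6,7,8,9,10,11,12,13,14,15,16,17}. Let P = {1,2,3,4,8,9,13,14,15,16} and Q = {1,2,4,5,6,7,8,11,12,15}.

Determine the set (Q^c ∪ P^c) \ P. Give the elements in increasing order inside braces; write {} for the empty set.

{5,6,7,10,11,12,17}

Q^c = {3,9,10,13,14,16,17}
P^c = {5,6,7,10,11,12,17}
Q^c ∪ P^c = {3,5,6,7,9,10,11,12,13,14,16,17}
(Q^c ∪ P^c) \ P = {5,6,7,10,11,12,17}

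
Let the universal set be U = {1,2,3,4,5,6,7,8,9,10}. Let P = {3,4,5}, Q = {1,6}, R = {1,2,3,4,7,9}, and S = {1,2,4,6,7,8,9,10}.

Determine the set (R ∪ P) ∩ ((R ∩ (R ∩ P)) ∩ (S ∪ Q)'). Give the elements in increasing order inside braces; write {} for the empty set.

R ∪ P = {1,2,3,4,5,7,9}
R ∩ P = {3,4}
R ∩ (R ∩ P) = {3,4}
S ∪ Q = {1,2,4,6,7,8,9,10}
(S ∪ Q)' = {3,5}
(R ∩ (R ∩ P)) ∩ (S ∪ Q)' = {3}
(R ∪ P) ∩ ((R ∩ (R ∩ P)) ∩ (S ∪ Q)') = {3}

{3}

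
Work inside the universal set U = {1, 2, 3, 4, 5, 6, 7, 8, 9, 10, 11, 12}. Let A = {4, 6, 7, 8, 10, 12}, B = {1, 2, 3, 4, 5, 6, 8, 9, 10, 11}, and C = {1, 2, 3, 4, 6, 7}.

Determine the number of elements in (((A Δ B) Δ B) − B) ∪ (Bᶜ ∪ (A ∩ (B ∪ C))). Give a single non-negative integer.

A Δ B = {1, 2, 3, 5, 7, 9, 11, 12}
(A Δ B) Δ B = {4, 6, 7, 8, 10, 12}
((A Δ B) Δ B) − B = {7, 12}
Bᶜ = {7, 12}
B ∪ C = {1, 2, 3, 4, 5, 6, 7, 8, 9, 10, 11}
A ∩ (B ∪ C) = {4, 6, 7, 8, 10}
Bᶜ ∪ (A ∩ (B ∪ C)) = {4, 6, 7, 8, 10, 12}
(((A Δ B) Δ B) − B) ∪ (Bᶜ ∪ (A ∩ (B ∪ C))) = {4, 6, 7, 8, 10, 12}
|(((A Δ B) Δ B) − B) ∪ (Bᶜ ∪ (A ∩ (B ∪ C)))| = 6

6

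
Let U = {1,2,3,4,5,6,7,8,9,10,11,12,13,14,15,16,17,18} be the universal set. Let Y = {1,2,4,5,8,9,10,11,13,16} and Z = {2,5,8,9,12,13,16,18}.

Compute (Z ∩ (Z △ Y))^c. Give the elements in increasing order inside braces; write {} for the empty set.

Z △ Y = {1,4,10,11,12,18}
Z ∩ (Z △ Y) = {12,18}
(Z ∩ (Z △ Y))^c = {1,2,3,4,5,6,7,8,9,10,11,13,14,15,16,17}

{1,2,3,4,5,6,7,8,9,10,11,13,14,15,16,17}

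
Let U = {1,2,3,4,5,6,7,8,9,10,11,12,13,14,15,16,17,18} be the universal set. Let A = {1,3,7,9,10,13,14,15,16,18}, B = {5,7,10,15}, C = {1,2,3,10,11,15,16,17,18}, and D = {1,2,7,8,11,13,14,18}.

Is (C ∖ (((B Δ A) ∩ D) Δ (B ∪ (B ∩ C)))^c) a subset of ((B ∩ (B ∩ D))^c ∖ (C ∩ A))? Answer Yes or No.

No

B Δ A = {1,3,5,9,13,14,16,18}
(B Δ A) ∩ D = {1,13,14,18}
B ∩ C = {10,15}
B ∪ (B ∩ C) = {5,7,10,15}
((B Δ A) ∩ D) Δ (B ∪ (B ∩ C)) = {1,5,7,10,13,14,15,18}
(((B Δ A) ∩ D) Δ (B ∪ (B ∩ C)))^c = {2,3,4,6,8,9,11,12,16,17}
C ∖ (((B Δ A) ∩ D) Δ (B ∪ (B ∩ C)))^c = {1,10,15,18}
B ∩ D = {7}
B ∩ (B ∩ D) = {7}
(B ∩ (B ∩ D))^c = {1,2,3,4,5,6,8,9,10,11,12,13,14,15,16,17,18}
C ∩ A = {1,3,10,15,16,18}
(B ∩ (B ∩ D))^c ∖ (C ∩ A) = {2,4,5,6,8,9,11,12,13,14,17}
1 ∈ C ∖ (((B Δ A) ∩ D) Δ (B ∪ (B ∩ C)))^c but 1 ∉ (B ∩ (B ∩ D))^c ∖ (C ∩ A), so the inclusion fails.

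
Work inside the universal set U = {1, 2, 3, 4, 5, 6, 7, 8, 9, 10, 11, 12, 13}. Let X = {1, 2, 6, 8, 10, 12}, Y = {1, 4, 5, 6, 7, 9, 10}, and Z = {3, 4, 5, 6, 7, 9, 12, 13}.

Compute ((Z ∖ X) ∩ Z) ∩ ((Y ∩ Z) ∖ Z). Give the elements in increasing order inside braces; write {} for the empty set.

Z ∖ X = {3, 4, 5, 7, 9, 13}
(Z ∖ X) ∩ Z = {3, 4, 5, 7, 9, 13}
Y ∩ Z = {4, 5, 6, 7, 9}
(Y ∩ Z) ∖ Z = {}
((Z ∖ X) ∩ Z) ∩ ((Y ∩ Z) ∖ Z) = {}

{}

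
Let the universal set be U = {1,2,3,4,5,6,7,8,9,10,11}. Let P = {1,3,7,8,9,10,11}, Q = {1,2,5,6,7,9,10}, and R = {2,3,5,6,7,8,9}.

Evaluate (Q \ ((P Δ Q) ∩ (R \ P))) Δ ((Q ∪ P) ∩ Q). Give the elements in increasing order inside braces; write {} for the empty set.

P Δ Q = {2,3,5,6,8,11}
R \ P = {2,5,6}
(P Δ Q) ∩ (R \ P) = {2,5,6}
Q \ ((P Δ Q) ∩ (R \ P)) = {1,7,9,10}
Q ∪ P = {1,2,3,5,6,7,8,9,10,11}
(Q ∪ P) ∩ Q = {1,2,5,6,7,9,10}
(Q \ ((P Δ Q) ∩ (R \ P))) Δ ((Q ∪ P) ∩ Q) = {2,5,6}

{2,5,6}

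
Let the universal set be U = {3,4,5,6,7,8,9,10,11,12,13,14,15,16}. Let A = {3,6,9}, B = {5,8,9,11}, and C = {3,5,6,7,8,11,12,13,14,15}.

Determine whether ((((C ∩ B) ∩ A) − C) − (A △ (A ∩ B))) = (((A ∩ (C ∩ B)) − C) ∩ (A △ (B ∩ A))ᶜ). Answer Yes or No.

C ∩ B = {5,8,11}
(C ∩ B) ∩ A = {}
((C ∩ B) ∩ A) − C = {}
A ∩ B = {9}
A △ (A ∩ B) = {3,6}
(((C ∩ B) ∩ A) − C) − (A △ (A ∩ B)) = {}
A ∩ (C ∩ B) = {}
(A ∩ (C ∩ B)) − C = {}
B ∩ A = {9}
A △ (B ∩ A) = {3,6}
(A △ (B ∩ A))ᶜ = {4,5,7,8,9,10,11,12,13,14,15,16}
((A ∩ (C ∩ B)) − C) ∩ (A △ (B ∩ A))ᶜ = {}
Both equal {}, so (((C ∩ B) ∩ A) − C) − (A △ (A ∩ B)) = ((A ∩ (C ∩ B)) − C) ∩ (A △ (B ∩ A))ᶜ.

Yes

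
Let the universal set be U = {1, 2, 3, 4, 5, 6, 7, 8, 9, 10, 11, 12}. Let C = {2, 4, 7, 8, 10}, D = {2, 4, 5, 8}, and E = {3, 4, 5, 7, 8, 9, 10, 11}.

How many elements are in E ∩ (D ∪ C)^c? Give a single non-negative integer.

D ∪ C = {2, 4, 5, 7, 8, 10}
(D ∪ C)^c = {1, 3, 6, 9, 11, 12}
E ∩ (D ∪ C)^c = {3, 9, 11}
|E ∩ (D ∪ C)^c| = 3

3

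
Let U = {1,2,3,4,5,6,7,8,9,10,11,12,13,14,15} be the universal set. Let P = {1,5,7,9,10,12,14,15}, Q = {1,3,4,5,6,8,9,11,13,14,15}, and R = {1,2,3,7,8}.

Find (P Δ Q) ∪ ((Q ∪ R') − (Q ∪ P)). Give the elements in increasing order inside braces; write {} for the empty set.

P Δ Q = {3,4,6,7,8,10,11,12,13}
R' = {4,5,6,9,10,11,12,13,14,15}
Q ∪ R' = {1,3,4,5,6,8,9,10,11,12,13,14,15}
Q ∪ P = {1,3,4,5,6,7,8,9,10,11,12,13,14,15}
(Q ∪ R') − (Q ∪ P) = {}
(P Δ Q) ∪ ((Q ∪ R') − (Q ∪ P)) = {3,4,6,7,8,10,11,12,13}

{3,4,6,7,8,10,11,12,13}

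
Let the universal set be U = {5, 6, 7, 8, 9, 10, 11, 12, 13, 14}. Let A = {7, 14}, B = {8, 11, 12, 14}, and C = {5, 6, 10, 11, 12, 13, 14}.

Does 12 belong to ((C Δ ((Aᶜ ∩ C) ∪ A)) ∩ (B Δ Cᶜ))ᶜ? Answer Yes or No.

Yes

12 ∉ A, so 12 ∈ Aᶜ
12 ∈ Aᶜ and 12 ∈ C, so 12 ∈ Aᶜ ∩ C
12 ∈ (Aᶜ ∩ C) and 12 ∉ A, so 12 ∈ (Aᶜ ∩ C) ∪ A
12 ∈ C and 12 ∈ ((Aᶜ ∩ C) ∪ A), so 12 ∉ C Δ ((Aᶜ ∩ C) ∪ A)
12 ∈ C, so 12 ∉ Cᶜ
12 ∈ B and 12 ∉ Cᶜ, so 12 ∈ B Δ Cᶜ
12 ∉ (C Δ ((Aᶜ ∩ C) ∪ A)) and 12 ∈ (B Δ Cᶜ), so 12 ∉ (C Δ ((Aᶜ ∩ C) ∪ A)) ∩ (B Δ Cᶜ)
12 ∈ ((C Δ ((Aᶜ ∩ C) ∪ A)) ∩ (B Δ Cᶜ))ᶜ since 12 ∉ ((C Δ ((Aᶜ ∩ C) ∪ A)) ∩ (B Δ Cᶜ))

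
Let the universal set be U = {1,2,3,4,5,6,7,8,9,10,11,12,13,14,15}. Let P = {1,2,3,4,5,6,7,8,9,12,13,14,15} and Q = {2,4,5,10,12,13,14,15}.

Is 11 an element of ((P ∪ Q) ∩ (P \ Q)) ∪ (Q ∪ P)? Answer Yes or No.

No

11 ∉ P and 11 ∉ Q, so 11 ∉ P ∪ Q
11 ∉ P and 11 ∉ Q, so 11 ∉ P \ Q
11 ∉ (P ∪ Q) and 11 ∉ (P \ Q), so 11 ∉ (P ∪ Q) ∩ (P \ Q)
11 ∉ Q and 11 ∉ P, so 11 ∉ Q ∪ P
11 ∉ ((P ∪ Q) ∩ (P \ Q)) and 11 ∉ (Q ∪ P), so 11 ∉ ((P ∪ Q) ∩ (P \ Q)) ∪ (Q ∪ P)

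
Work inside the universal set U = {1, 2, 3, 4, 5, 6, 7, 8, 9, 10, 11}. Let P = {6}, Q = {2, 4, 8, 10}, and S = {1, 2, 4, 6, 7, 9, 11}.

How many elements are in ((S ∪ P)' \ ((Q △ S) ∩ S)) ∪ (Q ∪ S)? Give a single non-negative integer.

S ∪ P = {1, 2, 4, 6, 7, 9, 11}
(S ∪ P)' = {3, 5, 8, 10}
Q △ S = {1, 6, 7, 8, 9, 10, 11}
(Q △ S) ∩ S = {1, 6, 7, 9, 11}
(S ∪ P)' \ ((Q △ S) ∩ S) = {3, 5, 8, 10}
Q ∪ S = {1, 2, 4, 6, 7, 8, 9, 10, 11}
((S ∪ P)' \ ((Q △ S) ∩ S)) ∪ (Q ∪ S) = {1, 2, 3, 4, 5, 6, 7, 8, 9, 10, 11}
|((S ∪ P)' \ ((Q △ S) ∩ S)) ∪ (Q ∪ S)| = 11

11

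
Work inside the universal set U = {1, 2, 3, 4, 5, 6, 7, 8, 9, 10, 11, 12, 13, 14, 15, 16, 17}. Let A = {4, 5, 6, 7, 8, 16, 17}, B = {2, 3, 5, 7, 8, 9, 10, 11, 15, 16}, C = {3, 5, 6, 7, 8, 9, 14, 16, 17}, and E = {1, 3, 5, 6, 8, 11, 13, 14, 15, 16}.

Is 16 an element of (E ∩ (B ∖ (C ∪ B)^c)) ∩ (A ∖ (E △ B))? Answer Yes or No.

16 ∈ C and 16 ∈ B, so 16 ∈ C ∪ B
16 ∉ (C ∪ B)^c since 16 ∈ (C ∪ B)
16 ∈ B and 16 ∉ (C ∪ B)^c, so 16 ∈ B ∖ (C ∪ B)^c
16 ∈ E and 16 ∈ (B ∖ (C ∪ B)^c), so 16 ∈ E ∩ (B ∖ (C ∪ B)^c)
16 ∈ E and 16 ∈ B, so 16 ∉ E △ B
16 ∈ A and 16 ∉ (E △ B), so 16 ∈ A ∖ (E △ B)
16 ∈ (E ∩ (B ∖ (C ∪ B)^c)) and 16 ∈ (A ∖ (E △ B)), so 16 ∈ (E ∩ (B ∖ (C ∪ B)^c)) ∩ (A ∖ (E △ B))

Yes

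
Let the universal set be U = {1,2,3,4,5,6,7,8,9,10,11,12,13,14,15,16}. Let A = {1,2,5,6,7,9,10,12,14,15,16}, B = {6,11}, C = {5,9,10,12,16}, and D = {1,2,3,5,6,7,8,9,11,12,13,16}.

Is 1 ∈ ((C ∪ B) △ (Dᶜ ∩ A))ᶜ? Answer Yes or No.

Yes

1 ∉ C and 1 ∉ B, so 1 ∉ C ∪ B
1 ∈ D, so 1 ∉ Dᶜ
1 ∉ Dᶜ and 1 ∈ A, so 1 ∉ Dᶜ ∩ A
1 ∉ (C ∪ B) and 1 ∉ (Dᶜ ∩ A), so 1 ∉ (C ∪ B) △ (Dᶜ ∩ A)
1 ∈ ((C ∪ B) △ (Dᶜ ∩ A))ᶜ since 1 ∉ ((C ∪ B) △ (Dᶜ ∩ A))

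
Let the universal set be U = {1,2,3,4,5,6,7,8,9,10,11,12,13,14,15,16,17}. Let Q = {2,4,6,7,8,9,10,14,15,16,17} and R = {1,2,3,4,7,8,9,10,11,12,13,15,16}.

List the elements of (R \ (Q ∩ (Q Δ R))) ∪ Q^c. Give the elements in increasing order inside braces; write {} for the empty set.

Q Δ R = {1,3,6,11,12,13,14,17}
Q ∩ (Q Δ R) = {6,14,17}
R \ (Q ∩ (Q Δ R)) = {1,2,3,4,7,8,9,10,11,12,13,15,16}
Q^c = {1,3,5,11,12,13}
(R \ (Q ∩ (Q Δ R))) ∪ Q^c = {1,2,3,4,5,7,8,9,10,11,12,13,15,16}

{1,2,3,4,5,7,8,9,10,11,12,13,15,16}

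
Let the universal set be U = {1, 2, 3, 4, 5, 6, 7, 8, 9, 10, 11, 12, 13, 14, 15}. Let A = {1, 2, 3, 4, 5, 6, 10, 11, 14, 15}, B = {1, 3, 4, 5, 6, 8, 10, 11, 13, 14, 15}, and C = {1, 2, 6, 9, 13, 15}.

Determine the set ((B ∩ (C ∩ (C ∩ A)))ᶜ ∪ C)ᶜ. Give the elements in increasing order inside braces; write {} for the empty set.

{}

C ∩ A = {1, 2, 6, 15}
C ∩ (C ∩ A) = {1, 2, 6, 15}
B ∩ (C ∩ (C ∩ A)) = {1, 6, 15}
(B ∩ (C ∩ (C ∩ A)))ᶜ = {2, 3, 4, 5, 7, 8, 9, 10, 11, 12, 13, 14}
(B ∩ (C ∩ (C ∩ A)))ᶜ ∪ C = {1, 2, 3, 4, 5, 6, 7, 8, 9, 10, 11, 12, 13, 14, 15}
((B ∩ (C ∩ (C ∩ A)))ᶜ ∪ C)ᶜ = {}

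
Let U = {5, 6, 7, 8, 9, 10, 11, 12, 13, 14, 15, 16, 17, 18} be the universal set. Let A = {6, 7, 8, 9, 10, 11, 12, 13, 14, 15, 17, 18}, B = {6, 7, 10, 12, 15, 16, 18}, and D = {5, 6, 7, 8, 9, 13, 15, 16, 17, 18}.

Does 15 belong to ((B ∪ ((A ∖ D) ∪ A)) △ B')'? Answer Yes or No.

No

15 ∈ A and 15 ∈ D, so 15 ∉ A ∖ D
15 ∉ (A ∖ D) and 15 ∈ A, so 15 ∈ (A ∖ D) ∪ A
15 ∈ B and 15 ∈ ((A ∖ D) ∪ A), so 15 ∈ B ∪ ((A ∖ D) ∪ A)
15 ∈ B, so 15 ∉ B'
15 ∈ (B ∪ ((A ∖ D) ∪ A)) and 15 ∉ B', so 15 ∈ (B ∪ ((A ∖ D) ∪ A)) △ B'
15 ∉ ((B ∪ ((A ∖ D) ∪ A)) △ B')' since 15 ∈ ((B ∪ ((A ∖ D) ∪ A)) △ B')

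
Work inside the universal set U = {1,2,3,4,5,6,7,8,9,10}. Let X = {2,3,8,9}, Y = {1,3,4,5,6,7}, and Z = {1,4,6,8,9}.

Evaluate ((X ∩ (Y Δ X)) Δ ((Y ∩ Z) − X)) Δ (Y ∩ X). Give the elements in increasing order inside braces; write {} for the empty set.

{1,2,3,4,6,8,9}

Y Δ X = {1,2,4,5,6,7,8,9}
X ∩ (Y Δ X) = {2,8,9}
Y ∩ Z = {1,4,6}
(Y ∩ Z) − X = {1,4,6}
(X ∩ (Y Δ X)) Δ ((Y ∩ Z) − X) = {1,2,4,6,8,9}
Y ∩ X = {3}
((X ∩ (Y Δ X)) Δ ((Y ∩ Z) − X)) Δ (Y ∩ X) = {1,2,3,4,6,8,9}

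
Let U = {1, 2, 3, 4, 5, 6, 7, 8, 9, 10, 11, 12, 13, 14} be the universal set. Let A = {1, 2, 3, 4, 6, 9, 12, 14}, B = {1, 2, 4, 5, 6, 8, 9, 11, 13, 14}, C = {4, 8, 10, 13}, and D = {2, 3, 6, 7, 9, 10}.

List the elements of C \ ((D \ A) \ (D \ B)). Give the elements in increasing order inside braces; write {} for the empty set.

D \ A = {7, 10}
D \ B = {3, 7, 10}
(D \ A) \ (D \ B) = {}
C \ ((D \ A) \ (D \ B)) = {4, 8, 10, 13}

{4, 8, 10, 13}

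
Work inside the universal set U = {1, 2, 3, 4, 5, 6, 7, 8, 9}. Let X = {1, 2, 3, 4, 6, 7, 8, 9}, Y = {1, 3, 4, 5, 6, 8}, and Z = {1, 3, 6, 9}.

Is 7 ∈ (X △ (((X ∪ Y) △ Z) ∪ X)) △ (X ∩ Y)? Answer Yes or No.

7 ∈ X and 7 ∉ Y, so 7 ∈ X ∪ Y
7 ∈ (X ∪ Y) and 7 ∉ Z, so 7 ∈ (X ∪ Y) △ Z
7 ∈ ((X ∪ Y) △ Z) and 7 ∈ X, so 7 ∈ ((X ∪ Y) △ Z) ∪ X
7 ∈ X and 7 ∈ (((X ∪ Y) △ Z) ∪ X), so 7 ∉ X △ (((X ∪ Y) △ Z) ∪ X)
7 ∈ X and 7 ∉ Y, so 7 ∉ X ∩ Y
7 ∉ (X △ (((X ∪ Y) △ Z) ∪ X)) and 7 ∉ (X ∩ Y), so 7 ∉ (X △ (((X ∪ Y) △ Z) ∪ X)) △ (X ∩ Y)

No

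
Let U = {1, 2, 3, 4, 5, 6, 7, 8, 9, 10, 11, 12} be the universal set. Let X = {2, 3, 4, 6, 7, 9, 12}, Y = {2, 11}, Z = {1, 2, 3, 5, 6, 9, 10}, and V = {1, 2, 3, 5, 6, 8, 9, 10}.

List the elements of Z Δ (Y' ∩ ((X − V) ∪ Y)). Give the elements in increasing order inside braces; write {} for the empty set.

Y' = {1, 3, 4, 5, 6, 7, 8, 9, 10, 12}
X − V = {4, 7, 12}
(X − V) ∪ Y = {2, 4, 7, 11, 12}
Y' ∩ ((X − V) ∪ Y) = {4, 7, 12}
Z Δ (Y' ∩ ((X − V) ∪ Y)) = {1, 2, 3, 4, 5, 6, 7, 9, 10, 12}

{1, 2, 3, 4, 5, 6, 7, 9, 10, 12}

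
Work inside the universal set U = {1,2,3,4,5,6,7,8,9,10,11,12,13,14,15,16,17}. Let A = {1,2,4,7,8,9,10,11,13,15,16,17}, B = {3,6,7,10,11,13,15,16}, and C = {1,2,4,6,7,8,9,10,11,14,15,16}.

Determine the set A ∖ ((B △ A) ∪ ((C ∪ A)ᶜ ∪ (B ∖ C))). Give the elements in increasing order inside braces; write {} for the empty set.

B △ A = {1,2,3,4,6,8,9,17}
C ∪ A = {1,2,4,6,7,8,9,10,11,13,14,15,16,17}
(C ∪ A)ᶜ = {3,5,12}
B ∖ C = {3,13}
(C ∪ A)ᶜ ∪ (B ∖ C) = {3,5,12,13}
(B △ A) ∪ ((C ∪ A)ᶜ ∪ (B ∖ C)) = {1,2,3,4,5,6,8,9,12,13,17}
A ∖ ((B △ A) ∪ ((C ∪ A)ᶜ ∪ (B ∖ C))) = {7,10,11,15,16}

{7,10,11,15,16}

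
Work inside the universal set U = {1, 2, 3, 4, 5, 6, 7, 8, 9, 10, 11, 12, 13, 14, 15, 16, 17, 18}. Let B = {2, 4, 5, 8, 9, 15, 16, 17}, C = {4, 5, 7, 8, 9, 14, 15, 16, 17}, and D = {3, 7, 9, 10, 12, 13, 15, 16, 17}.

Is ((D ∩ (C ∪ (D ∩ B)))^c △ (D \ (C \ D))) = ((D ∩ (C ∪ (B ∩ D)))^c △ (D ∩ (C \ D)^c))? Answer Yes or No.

D ∩ B = {9, 15, 16, 17}
C ∪ (D ∩ B) = {4, 5, 7, 8, 9, 14, 15, 16, 17}
D ∩ (C ∪ (D ∩ B)) = {7, 9, 15, 16, 17}
(D ∩ (C ∪ (D ∩ B)))^c = {1, 2, 3, 4, 5, 6, 8, 10, 11, 12, 13, 14, 18}
C \ D = {4, 5, 8, 14}
D \ (C \ D) = {3, 7, 9, 10, 12, 13, 15, 16, 17}
(D ∩ (C ∪ (D ∩ B)))^c △ (D \ (C \ D)) = {1, 2, 4, 5, 6, 7, 8, 9, 11, 14, 15, 16, 17, 18}
B ∩ D = {9, 15, 16, 17}
C ∪ (B ∩ D) = {4, 5, 7, 8, 9, 14, 15, 16, 17}
D ∩ (C ∪ (B ∩ D)) = {7, 9, 15, 16, 17}
(D ∩ (C ∪ (B ∩ D)))^c = {1, 2, 3, 4, 5, 6, 8, 10, 11, 12, 13, 14, 18}
(C \ D)^c = {1, 2, 3, 6, 7, 9, 10, 11, 12, 13, 15, 16, 17, 18}
D ∩ (C \ D)^c = {3, 7, 9, 10, 12, 13, 15, 16, 17}
(D ∩ (C ∪ (B ∩ D)))^c △ (D ∩ (C \ D)^c) = {1, 2, 4, 5, 6, 7, 8, 9, 11, 14, 15, 16, 17, 18}
Both equal {1, 2, 4, 5, 6, 7, 8, 9, 11, 14, 15, 16, 17, 18}, so (D ∩ (C ∪ (D ∩ B)))^c △ (D \ (C \ D)) = (D ∩ (C ∪ (B ∩ D)))^c △ (D ∩ (C \ D)^c).

Yes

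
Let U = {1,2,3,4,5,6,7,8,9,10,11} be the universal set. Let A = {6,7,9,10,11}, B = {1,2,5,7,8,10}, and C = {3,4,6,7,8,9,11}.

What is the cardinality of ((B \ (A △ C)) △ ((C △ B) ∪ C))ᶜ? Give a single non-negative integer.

4

A △ C = {3,4,8,10}
B \ (A △ C) = {1,2,5,7}
C △ B = {1,2,3,4,5,6,9,10,11}
(C △ B) ∪ C = {1,2,3,4,5,6,7,8,9,10,11}
(B \ (A △ C)) △ ((C △ B) ∪ C) = {3,4,6,8,9,10,11}
((B \ (A △ C)) △ ((C △ B) ∪ C))ᶜ = {1,2,5,7}
|((B \ (A △ C)) △ ((C △ B) ∪ C))ᶜ| = 4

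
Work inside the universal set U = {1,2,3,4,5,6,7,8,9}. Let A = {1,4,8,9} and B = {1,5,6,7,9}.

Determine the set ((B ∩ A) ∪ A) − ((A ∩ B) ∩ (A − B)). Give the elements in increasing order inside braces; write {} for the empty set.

B ∩ A = {1,9}
(B ∩ A) ∪ A = {1,4,8,9}
A ∩ B = {1,9}
A − B = {4,8}
(A ∩ B) ∩ (A − B) = {}
((B ∩ A) ∪ A) − ((A ∩ B) ∩ (A − B)) = {1,4,8,9}

{1,4,8,9}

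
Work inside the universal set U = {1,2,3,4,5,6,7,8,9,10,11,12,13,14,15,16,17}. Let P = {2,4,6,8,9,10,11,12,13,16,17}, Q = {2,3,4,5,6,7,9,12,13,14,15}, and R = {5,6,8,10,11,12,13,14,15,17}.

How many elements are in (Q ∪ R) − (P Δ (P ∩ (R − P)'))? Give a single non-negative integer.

15

Q ∪ R = {2,3,4,5,6,7,8,9,10,11,12,13,14,15,17}
R − P = {5,14,15}
(R − P)' = {1,2,3,4,6,7,8,9,10,11,12,13,16,17}
P ∩ (R − P)' = {2,4,6,8,9,10,11,12,13,16,17}
P Δ (P ∩ (R − P)') = {}
(Q ∪ R) − (P Δ (P ∩ (R − P)')) = {2,3,4,5,6,7,8,9,10,11,12,13,14,15,17}
|(Q ∪ R) − (P Δ (P ∩ (R − P)'))| = 15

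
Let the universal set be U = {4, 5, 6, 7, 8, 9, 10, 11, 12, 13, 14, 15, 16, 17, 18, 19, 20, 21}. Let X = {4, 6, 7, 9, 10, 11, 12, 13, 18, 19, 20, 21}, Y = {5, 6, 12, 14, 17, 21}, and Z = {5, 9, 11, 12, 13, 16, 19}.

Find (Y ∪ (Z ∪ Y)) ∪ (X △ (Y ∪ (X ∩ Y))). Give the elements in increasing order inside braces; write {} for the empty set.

Z ∪ Y = {5, 6, 9, 11, 12, 13, 14, 16, 17, 19, 21}
Y ∪ (Z ∪ Y) = {5, 6, 9, 11, 12, 13, 14, 16, 17, 19, 21}
X ∩ Y = {6, 12, 21}
Y ∪ (X ∩ Y) = {5, 6, 12, 14, 17, 21}
X △ (Y ∪ (X ∩ Y)) = {4, 5, 7, 9, 10, 11, 13, 14, 17, 18, 19, 20}
(Y ∪ (Z ∪ Y)) ∪ (X △ (Y ∪ (X ∩ Y))) = {4, 5, 6, 7, 9, 10, 11, 12, 13, 14, 16, 17, 18, 19, 20, 21}

{4, 5, 6, 7, 9, 10, 11, 12, 13, 14, 16, 17, 18, 19, 20, 21}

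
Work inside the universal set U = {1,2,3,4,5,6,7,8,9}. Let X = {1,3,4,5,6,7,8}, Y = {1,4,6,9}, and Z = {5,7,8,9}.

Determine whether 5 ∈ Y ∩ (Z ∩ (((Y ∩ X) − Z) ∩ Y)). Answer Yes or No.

5 ∉ Y and 5 ∈ X, so 5 ∉ Y ∩ X
5 ∉ (Y ∩ X) and 5 ∈ Z, so 5 ∉ (Y ∩ X) − Z
5 ∉ ((Y ∩ X) − Z) and 5 ∉ Y, so 5 ∉ ((Y ∩ X) − Z) ∩ Y
5 ∈ Z and 5 ∉ (((Y ∩ X) − Z) ∩ Y), so 5 ∉ Z ∩ (((Y ∩ X) − Z) ∩ Y)
5 ∉ Y and 5 ∉ (Z ∩ (((Y ∩ X) − Z) ∩ Y)), so 5 ∉ Y ∩ (Z ∩ (((Y ∩ X) − Z) ∩ Y))

No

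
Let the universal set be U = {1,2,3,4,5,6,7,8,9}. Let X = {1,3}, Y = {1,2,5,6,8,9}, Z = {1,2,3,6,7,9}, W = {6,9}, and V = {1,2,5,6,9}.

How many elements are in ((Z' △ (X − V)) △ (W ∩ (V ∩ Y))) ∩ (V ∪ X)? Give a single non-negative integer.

4

Z' = {4,5,8}
X − V = {3}
Z' △ (X − V) = {3,4,5,8}
V ∩ Y = {1,2,5,6,9}
W ∩ (V ∩ Y) = {6,9}
(Z' △ (X − V)) △ (W ∩ (V ∩ Y)) = {3,4,5,6,8,9}
V ∪ X = {1,2,3,5,6,9}
((Z' △ (X − V)) △ (W ∩ (V ∩ Y))) ∩ (V ∪ X) = {3,5,6,9}
|((Z' △ (X − V)) △ (W ∩ (V ∩ Y))) ∩ (V ∪ X)| = 4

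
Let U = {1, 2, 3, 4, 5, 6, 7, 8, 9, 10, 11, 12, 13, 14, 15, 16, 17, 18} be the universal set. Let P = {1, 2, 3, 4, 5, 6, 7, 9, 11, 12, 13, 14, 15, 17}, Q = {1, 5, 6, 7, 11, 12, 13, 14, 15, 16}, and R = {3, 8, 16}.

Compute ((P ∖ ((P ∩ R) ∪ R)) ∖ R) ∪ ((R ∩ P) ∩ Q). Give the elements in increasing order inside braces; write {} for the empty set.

{1, 2, 4, 5, 6, 7, 9, 11, 12, 13, 14, 15, 17}

P ∩ R = {3}
(P ∩ R) ∪ R = {3, 8, 16}
P ∖ ((P ∩ R) ∪ R) = {1, 2, 4, 5, 6, 7, 9, 11, 12, 13, 14, 15, 17}
(P ∖ ((P ∩ R) ∪ R)) ∖ R = {1, 2, 4, 5, 6, 7, 9, 11, 12, 13, 14, 15, 17}
R ∩ P = {3}
(R ∩ P) ∩ Q = {}
((P ∖ ((P ∩ R) ∪ R)) ∖ R) ∪ ((R ∩ P) ∩ Q) = {1, 2, 4, 5, 6, 7, 9, 11, 12, 13, 14, 15, 17}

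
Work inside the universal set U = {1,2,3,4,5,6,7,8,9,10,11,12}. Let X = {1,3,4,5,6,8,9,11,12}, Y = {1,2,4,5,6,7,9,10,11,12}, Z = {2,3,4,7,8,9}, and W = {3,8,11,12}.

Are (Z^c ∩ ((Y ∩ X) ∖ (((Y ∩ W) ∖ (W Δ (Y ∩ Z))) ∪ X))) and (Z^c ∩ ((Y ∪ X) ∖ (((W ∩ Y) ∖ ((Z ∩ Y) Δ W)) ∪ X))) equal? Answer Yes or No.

Z^c = {1,5,6,10,11,12}
Y ∩ X = {1,4,5,6,9,11,12}
Y ∩ W = {11,12}
Y ∩ Z = {2,4,7,9}
W Δ (Y ∩ Z) = {2,3,4,7,8,9,11,12}
(Y ∩ W) ∖ (W Δ (Y ∩ Z)) = {}
((Y ∩ W) ∖ (W Δ (Y ∩ Z))) ∪ X = {1,3,4,5,6,8,9,11,12}
(Y ∩ X) ∖ (((Y ∩ W) ∖ (W Δ (Y ∩ Z))) ∪ X) = {}
Z^c ∩ ((Y ∩ X) ∖ (((Y ∩ W) ∖ (W Δ (Y ∩ Z))) ∪ X)) = {}
Y ∪ X = {1,2,3,4,5,6,7,8,9,10,11,12}
W ∩ Y = {11,12}
Z ∩ Y = {2,4,7,9}
(Z ∩ Y) Δ W = {2,3,4,7,8,9,11,12}
(W ∩ Y) ∖ ((Z ∩ Y) Δ W) = {}
((W ∩ Y) ∖ ((Z ∩ Y) Δ W)) ∪ X = {1,3,4,5,6,8,9,11,12}
(Y ∪ X) ∖ (((W ∩ Y) ∖ ((Z ∩ Y) Δ W)) ∪ X) = {2,7,10}
Z^c ∩ ((Y ∪ X) ∖ (((W ∩ Y) ∖ ((Z ∩ Y) Δ W)) ∪ X)) = {10}
10 ∈ Z^c ∩ ((Y ∪ X) ∖ (((W ∩ Y) ∖ ((Z ∩ Y) Δ W)) ∪ X)) but 10 ∉ Z^c ∩ ((Y ∩ X) ∖ (((Y ∩ W) ∖ (W Δ (Y ∩ Z))) ∪ X)), so they differ.

No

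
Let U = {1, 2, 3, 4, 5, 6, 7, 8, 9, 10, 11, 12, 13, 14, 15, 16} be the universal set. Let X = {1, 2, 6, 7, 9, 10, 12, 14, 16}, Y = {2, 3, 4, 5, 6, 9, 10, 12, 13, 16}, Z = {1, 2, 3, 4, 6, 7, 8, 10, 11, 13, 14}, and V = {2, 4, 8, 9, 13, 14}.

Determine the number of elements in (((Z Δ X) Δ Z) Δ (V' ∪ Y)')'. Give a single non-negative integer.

7

Z Δ X = {3, 4, 8, 9, 11, 12, 13, 16}
(Z Δ X) Δ Z = {1, 2, 6, 7, 9, 10, 12, 14, 16}
V' = {1, 3, 5, 6, 7, 10, 11, 12, 15, 16}
V' ∪ Y = {1, 2, 3, 4, 5, 6, 7, 9, 10, 11, 12, 13, 15, 16}
(V' ∪ Y)' = {8, 14}
((Z Δ X) Δ Z) Δ (V' ∪ Y)' = {1, 2, 6, 7, 8, 9, 10, 12, 16}
(((Z Δ X) Δ Z) Δ (V' ∪ Y)')' = {3, 4, 5, 11, 13, 14, 15}
|(((Z Δ X) Δ Z) Δ (V' ∪ Y)')'| = 7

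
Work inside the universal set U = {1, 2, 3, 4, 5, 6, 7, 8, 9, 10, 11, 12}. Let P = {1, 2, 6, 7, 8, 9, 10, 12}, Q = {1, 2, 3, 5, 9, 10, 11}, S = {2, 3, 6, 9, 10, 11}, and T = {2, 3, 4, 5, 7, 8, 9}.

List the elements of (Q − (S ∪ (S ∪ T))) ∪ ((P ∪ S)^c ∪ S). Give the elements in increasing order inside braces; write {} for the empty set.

S ∪ T = {2, 3, 4, 5, 6, 7, 8, 9, 10, 11}
S ∪ (S ∪ T) = {2, 3, 4, 5, 6, 7, 8, 9, 10, 11}
Q − (S ∪ (S ∪ T)) = {1}
P ∪ S = {1, 2, 3, 6, 7, 8, 9, 10, 11, 12}
(P ∪ S)^c = {4, 5}
(P ∪ S)^c ∪ S = {2, 3, 4, 5, 6, 9, 10, 11}
(Q − (S ∪ (S ∪ T))) ∪ ((P ∪ S)^c ∪ S) = {1, 2, 3, 4, 5, 6, 9, 10, 11}

{1, 2, 3, 4, 5, 6, 9, 10, 11}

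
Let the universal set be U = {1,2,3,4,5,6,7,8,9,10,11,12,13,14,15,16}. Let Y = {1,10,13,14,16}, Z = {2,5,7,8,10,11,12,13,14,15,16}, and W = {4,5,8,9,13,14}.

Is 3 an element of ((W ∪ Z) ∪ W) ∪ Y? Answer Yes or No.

3 ∉ W and 3 ∉ Z, so 3 ∉ W ∪ Z
3 ∉ (W ∪ Z) and 3 ∉ W, so 3 ∉ (W ∪ Z) ∪ W
3 ∉ ((W ∪ Z) ∪ W) and 3 ∉ Y, so 3 ∉ ((W ∪ Z) ∪ W) ∪ Y

No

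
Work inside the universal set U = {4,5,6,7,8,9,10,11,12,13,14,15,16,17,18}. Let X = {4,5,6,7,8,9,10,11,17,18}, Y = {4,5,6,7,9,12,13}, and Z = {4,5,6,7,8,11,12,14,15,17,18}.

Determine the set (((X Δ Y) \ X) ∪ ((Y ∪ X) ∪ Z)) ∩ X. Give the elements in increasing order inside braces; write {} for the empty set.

{4,5,6,7,8,9,10,11,17,18}

X Δ Y = {8,10,11,12,13,17,18}
(X Δ Y) \ X = {12,13}
Y ∪ X = {4,5,6,7,8,9,10,11,12,13,17,18}
(Y ∪ X) ∪ Z = {4,5,6,7,8,9,10,11,12,13,14,15,17,18}
((X Δ Y) \ X) ∪ ((Y ∪ X) ∪ Z) = {4,5,6,7,8,9,10,11,12,13,14,15,17,18}
(((X Δ Y) \ X) ∪ ((Y ∪ X) ∪ Z)) ∩ X = {4,5,6,7,8,9,10,11,17,18}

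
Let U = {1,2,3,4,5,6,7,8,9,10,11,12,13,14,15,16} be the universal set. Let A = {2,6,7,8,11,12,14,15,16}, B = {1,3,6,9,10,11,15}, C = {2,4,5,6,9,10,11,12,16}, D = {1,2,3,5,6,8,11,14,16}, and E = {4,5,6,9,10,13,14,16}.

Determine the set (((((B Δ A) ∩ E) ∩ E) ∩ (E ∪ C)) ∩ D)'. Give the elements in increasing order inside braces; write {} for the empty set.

{1,2,3,4,5,6,7,8,9,10,11,12,13,15}

B Δ A = {1,2,3,7,8,9,10,12,14,16}
(B Δ A) ∩ E = {9,10,14,16}
((B Δ A) ∩ E) ∩ E = {9,10,14,16}
E ∪ C = {2,4,5,6,9,10,11,12,13,14,16}
(((B Δ A) ∩ E) ∩ E) ∩ (E ∪ C) = {9,10,14,16}
((((B Δ A) ∩ E) ∩ E) ∩ (E ∪ C)) ∩ D = {14,16}
(((((B Δ A) ∩ E) ∩ E) ∩ (E ∪ C)) ∩ D)' = {1,2,3,4,5,6,7,8,9,10,11,12,13,15}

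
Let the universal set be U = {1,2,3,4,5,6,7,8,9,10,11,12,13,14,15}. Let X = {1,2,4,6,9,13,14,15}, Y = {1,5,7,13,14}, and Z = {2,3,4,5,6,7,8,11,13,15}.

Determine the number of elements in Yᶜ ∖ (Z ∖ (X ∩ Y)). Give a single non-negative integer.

3

Yᶜ = {2,3,4,6,8,9,10,11,12,15}
X ∩ Y = {1,13,14}
Z ∖ (X ∩ Y) = {2,3,4,5,6,7,8,11,15}
Yᶜ ∖ (Z ∖ (X ∩ Y)) = {9,10,12}
|Yᶜ ∖ (Z ∖ (X ∩ Y))| = 3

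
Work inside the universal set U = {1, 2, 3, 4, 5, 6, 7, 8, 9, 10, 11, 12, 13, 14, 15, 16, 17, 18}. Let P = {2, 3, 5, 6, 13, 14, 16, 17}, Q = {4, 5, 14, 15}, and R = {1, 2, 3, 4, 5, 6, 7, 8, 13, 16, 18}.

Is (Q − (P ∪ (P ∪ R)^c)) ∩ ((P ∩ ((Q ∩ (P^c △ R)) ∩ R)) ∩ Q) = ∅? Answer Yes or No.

P ∪ R = {1, 2, 3, 4, 5, 6, 7, 8, 13, 14, 16, 17, 18}
(P ∪ R)^c = {9, 10, 11, 12, 15}
P ∪ (P ∪ R)^c = {2, 3, 5, 6, 9, 10, 11, 12, 13, 14, 15, 16, 17}
Q − (P ∪ (P ∪ R)^c) = {4}
P^c = {1, 4, 7, 8, 9, 10, 11, 12, 15, 18}
P^c △ R = {2, 3, 5, 6, 9, 10, 11, 12, 13, 15, 16}
Q ∩ (P^c △ R) = {5, 15}
(Q ∩ (P^c △ R)) ∩ R = {5}
P ∩ ((Q ∩ (P^c △ R)) ∩ R) = {5}
(P ∩ ((Q ∩ (P^c △ R)) ∩ R)) ∩ Q = {5}
{4} and {5} share no elements.

Yes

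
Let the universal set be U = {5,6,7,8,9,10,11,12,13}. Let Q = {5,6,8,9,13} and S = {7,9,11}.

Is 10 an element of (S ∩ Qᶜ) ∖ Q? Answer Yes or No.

No

10 ∉ Q, so 10 ∈ Qᶜ
10 ∉ S and 10 ∈ Qᶜ, so 10 ∉ S ∩ Qᶜ
10 ∉ (S ∩ Qᶜ) and 10 ∉ Q, so 10 ∉ (S ∩ Qᶜ) ∖ Q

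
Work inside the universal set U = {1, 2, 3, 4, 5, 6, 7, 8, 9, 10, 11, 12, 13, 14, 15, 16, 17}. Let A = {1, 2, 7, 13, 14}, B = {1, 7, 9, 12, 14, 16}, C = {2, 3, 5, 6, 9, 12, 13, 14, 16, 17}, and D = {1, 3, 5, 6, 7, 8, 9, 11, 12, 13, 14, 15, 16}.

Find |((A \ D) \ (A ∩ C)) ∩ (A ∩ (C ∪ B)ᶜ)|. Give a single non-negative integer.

A \ D = {2}
A ∩ C = {2, 13, 14}
(A \ D) \ (A ∩ C) = {}
C ∪ B = {1, 2, 3, 5, 6, 7, 9, 12, 13, 14, 16, 17}
(C ∪ B)ᶜ = {4, 8, 10, 11, 15}
A ∩ (C ∪ B)ᶜ = {}
((A \ D) \ (A ∩ C)) ∩ (A ∩ (C ∪ B)ᶜ) = {}
|((A \ D) \ (A ∩ C)) ∩ (A ∩ (C ∪ B)ᶜ)| = 0

0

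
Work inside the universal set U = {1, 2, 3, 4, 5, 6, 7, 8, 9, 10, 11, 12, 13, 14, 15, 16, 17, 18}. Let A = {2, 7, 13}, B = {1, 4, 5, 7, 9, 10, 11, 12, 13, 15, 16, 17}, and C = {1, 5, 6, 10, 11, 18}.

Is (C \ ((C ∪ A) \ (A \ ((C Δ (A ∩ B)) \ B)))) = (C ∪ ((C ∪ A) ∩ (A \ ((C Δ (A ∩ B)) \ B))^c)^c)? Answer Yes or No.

C ∪ A = {1, 2, 5, 6, 7, 10, 11, 13, 18}
A ∩ B = {7, 13}
C Δ (A ∩ B) = {1, 5, 6, 7, 10, 11, 13, 18}
(C Δ (A ∩ B)) \ B = {6, 18}
A \ ((C Δ (A ∩ B)) \ B) = {2, 7, 13}
(C ∪ A) \ (A \ ((C Δ (A ∩ B)) \ B)) = {1, 5, 6, 10, 11, 18}
C \ ((C ∪ A) \ (A \ ((C Δ (A ∩ B)) \ B))) = {}
(A \ ((C Δ (A ∩ B)) \ B))^c = {1, 3, 4, 5, 6, 8, 9, 10, 11, 12, 14, 15, 16, 17, 18}
(C ∪ A) ∩ (A \ ((C Δ (A ∩ B)) \ B))^c = {1, 5, 6, 10, 11, 18}
((C ∪ A) ∩ (A \ ((C Δ (A ∩ B)) \ B))^c)^c = {2, 3, 4, 7, 8, 9, 12, 13, 14, 15, 16, 17}
C ∪ ((C ∪ A) ∩ (A \ ((C Δ (A ∩ B)) \ B))^c)^c = {1, 2, 3, 4, 5, 6, 7, 8, 9, 10, 11, 12, 13, 14, 15, 16, 17, 18}
1 ∈ C ∪ ((C ∪ A) ∩ (A \ ((C Δ (A ∩ B)) \ B))^c)^c but 1 ∉ C \ ((C ∪ A) \ (A \ ((C Δ (A ∩ B)) \ B))), so they differ.

No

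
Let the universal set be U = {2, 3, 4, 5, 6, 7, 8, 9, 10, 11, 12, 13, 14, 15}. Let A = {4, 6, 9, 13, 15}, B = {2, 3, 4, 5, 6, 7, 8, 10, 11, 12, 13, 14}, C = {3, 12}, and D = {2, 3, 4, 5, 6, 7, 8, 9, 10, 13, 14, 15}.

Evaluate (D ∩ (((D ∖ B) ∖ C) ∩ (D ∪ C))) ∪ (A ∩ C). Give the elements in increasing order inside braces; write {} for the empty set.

D ∖ B = {9, 15}
(D ∖ B) ∖ C = {9, 15}
D ∪ C = {2, 3, 4, 5, 6, 7, 8, 9, 10, 12, 13, 14, 15}
((D ∖ B) ∖ C) ∩ (D ∪ C) = {9, 15}
D ∩ (((D ∖ B) ∖ C) ∩ (D ∪ C)) = {9, 15}
A ∩ C = {}
(D ∩ (((D ∖ B) ∖ C) ∩ (D ∪ C))) ∪ (A ∩ C) = {9, 15}

{9, 15}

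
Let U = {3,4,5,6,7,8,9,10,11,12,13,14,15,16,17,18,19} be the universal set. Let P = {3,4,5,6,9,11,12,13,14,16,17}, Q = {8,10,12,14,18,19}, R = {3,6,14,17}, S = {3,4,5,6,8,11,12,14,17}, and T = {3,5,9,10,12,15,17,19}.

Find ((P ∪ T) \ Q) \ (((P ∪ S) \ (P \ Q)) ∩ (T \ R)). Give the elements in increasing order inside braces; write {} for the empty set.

P ∪ T = {3,4,5,6,9,10,11,12,13,14,15,16,17,19}
(P ∪ T) \ Q = {3,4,5,6,9,11,13,15,16,17}
P ∪ S = {3,4,5,6,8,9,11,12,13,14,16,17}
P \ Q = {3,4,5,6,9,11,13,16,17}
(P ∪ S) \ (P \ Q) = {8,12,14}
T \ R = {5,9,10,12,15,19}
((P ∪ S) \ (P \ Q)) ∩ (T \ R) = {12}
((P ∪ T) \ Q) \ (((P ∪ S) \ (P \ Q)) ∩ (T \ R)) = {3,4,5,6,9,11,13,15,16,17}

{3,4,5,6,9,11,13,15,16,17}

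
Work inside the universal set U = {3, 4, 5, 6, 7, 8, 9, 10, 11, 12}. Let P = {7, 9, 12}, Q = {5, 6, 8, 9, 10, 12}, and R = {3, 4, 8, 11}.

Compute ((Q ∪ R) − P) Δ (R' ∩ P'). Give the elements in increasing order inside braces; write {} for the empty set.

{3, 4, 8, 11}

Q ∪ R = {3, 4, 5, 6, 8, 9, 10, 11, 12}
(Q ∪ R) − P = {3, 4, 5, 6, 8, 10, 11}
R' = {5, 6, 7, 9, 10, 12}
P' = {3, 4, 5, 6, 8, 10, 11}
R' ∩ P' = {5, 6, 10}
((Q ∪ R) − P) Δ (R' ∩ P') = {3, 4, 8, 11}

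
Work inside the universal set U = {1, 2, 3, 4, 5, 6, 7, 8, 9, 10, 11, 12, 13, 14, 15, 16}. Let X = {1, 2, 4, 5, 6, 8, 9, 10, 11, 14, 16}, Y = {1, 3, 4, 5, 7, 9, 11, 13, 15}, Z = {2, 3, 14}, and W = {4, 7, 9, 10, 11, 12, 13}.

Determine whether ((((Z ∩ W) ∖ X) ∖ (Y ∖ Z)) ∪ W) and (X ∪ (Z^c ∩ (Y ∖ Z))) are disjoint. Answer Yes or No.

Z ∩ W = {}
(Z ∩ W) ∖ X = {}
Y ∖ Z = {1, 4, 5, 7, 9, 11, 13, 15}
((Z ∩ W) ∖ X) ∖ (Y ∖ Z) = {}
(((Z ∩ W) ∖ X) ∖ (Y ∖ Z)) ∪ W = {4, 7, 9, 10, 11, 12, 13}
Z^c = {1, 4, 5, 6, 7, 8, 9, 10, 11, 12, 13, 15, 16}
Z^c ∩ (Y ∖ Z) = {1, 4, 5, 7, 9, 11, 13, 15}
X ∪ (Z^c ∩ (Y ∖ Z)) = {1, 2, 4, 5, 6, 7, 8, 9, 10, 11, 13, 14, 15, 16}
4 lies in both, so they are not disjoint.

No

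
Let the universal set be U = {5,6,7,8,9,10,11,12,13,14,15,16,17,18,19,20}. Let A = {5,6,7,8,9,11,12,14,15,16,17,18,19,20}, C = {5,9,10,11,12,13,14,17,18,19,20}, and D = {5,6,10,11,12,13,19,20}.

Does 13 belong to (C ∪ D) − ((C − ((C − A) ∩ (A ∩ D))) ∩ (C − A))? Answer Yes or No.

13 ∈ C and 13 ∈ D, so 13 ∈ C ∪ D
13 ∈ C and 13 ∉ A, so 13 ∈ C − A
13 ∉ A and 13 ∈ D, so 13 ∉ A ∩ D
13 ∈ (C − A) and 13 ∉ (A ∩ D), so 13 ∉ (C − A) ∩ (A ∩ D)
13 ∈ C and 13 ∉ ((C − A) ∩ (A ∩ D)), so 13 ∈ C − ((C − A) ∩ (A ∩ D))
13 ∈ C and 13 ∉ A, so 13 ∈ C − A
13 ∈ (C − ((C − A) ∩ (A ∩ D))) and 13 ∈ (C − A), so 13 ∈ (C − ((C − A) ∩ (A ∩ D))) ∩ (C − A)
13 ∈ (C ∪ D) and 13 ∈ ((C − ((C − A) ∩ (A ∩ D))) ∩ (C − A)), so 13 ∉ (C ∪ D) − ((C − ((C − A) ∩ (A ∩ D))) ∩ (C − A))

No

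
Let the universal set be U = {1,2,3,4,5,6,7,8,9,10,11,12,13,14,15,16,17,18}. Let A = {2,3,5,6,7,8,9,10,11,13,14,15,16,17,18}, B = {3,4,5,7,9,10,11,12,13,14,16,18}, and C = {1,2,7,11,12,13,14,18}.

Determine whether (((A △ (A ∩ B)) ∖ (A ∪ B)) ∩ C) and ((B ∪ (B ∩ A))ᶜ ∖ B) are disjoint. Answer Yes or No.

Yes

A ∩ B = {3,5,7,9,10,11,13,14,16,18}
A △ (A ∩ B) = {2,6,8,15,17}
A ∪ B = {2,3,4,5,6,7,8,9,10,11,12,13,14,15,16,17,18}
(A △ (A ∩ B)) ∖ (A ∪ B) = {}
((A △ (A ∩ B)) ∖ (A ∪ B)) ∩ C = {}
B ∩ A = {3,5,7,9,10,11,13,14,16,18}
B ∪ (B ∩ A) = {3,4,5,7,9,10,11,12,13,14,16,18}
(B ∪ (B ∩ A))ᶜ = {1,2,6,8,15,17}
(B ∪ (B ∩ A))ᶜ ∖ B = {1,2,6,8,15,17}
{} and {1,2,6,8,15,17} share no elements.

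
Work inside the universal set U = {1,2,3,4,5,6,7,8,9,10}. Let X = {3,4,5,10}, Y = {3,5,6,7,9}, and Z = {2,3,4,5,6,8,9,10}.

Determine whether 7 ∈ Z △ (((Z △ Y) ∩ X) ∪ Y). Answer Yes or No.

7 ∉ Z and 7 ∈ Y, so 7 ∈ Z △ Y
7 ∈ (Z △ Y) and 7 ∉ X, so 7 ∉ (Z △ Y) ∩ X
7 ∉ ((Z △ Y) ∩ X) and 7 ∈ Y, so 7 ∈ ((Z △ Y) ∩ X) ∪ Y
7 ∉ Z and 7 ∈ (((Z △ Y) ∩ X) ∪ Y), so 7 ∈ Z △ (((Z △ Y) ∩ X) ∪ Y)

Yes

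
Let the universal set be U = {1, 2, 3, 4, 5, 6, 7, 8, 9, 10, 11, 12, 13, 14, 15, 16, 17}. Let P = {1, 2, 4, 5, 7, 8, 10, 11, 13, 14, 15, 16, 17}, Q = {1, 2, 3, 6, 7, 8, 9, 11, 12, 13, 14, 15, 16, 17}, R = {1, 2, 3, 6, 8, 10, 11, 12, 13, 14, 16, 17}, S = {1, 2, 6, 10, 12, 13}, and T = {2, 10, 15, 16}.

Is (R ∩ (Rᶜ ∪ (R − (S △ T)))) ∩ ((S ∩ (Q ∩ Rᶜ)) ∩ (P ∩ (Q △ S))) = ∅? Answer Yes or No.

Yes

Rᶜ = {4, 5, 7, 9, 15}
S △ T = {1, 6, 12, 13, 15, 16}
R − (S △ T) = {2, 3, 8, 10, 11, 14, 17}
Rᶜ ∪ (R − (S △ T)) = {2, 3, 4, 5, 7, 8, 9, 10, 11, 14, 15, 17}
R ∩ (Rᶜ ∪ (R − (S △ T))) = {2, 3, 8, 10, 11, 14, 17}
Q ∩ Rᶜ = {7, 9, 15}
S ∩ (Q ∩ Rᶜ) = {}
Q △ S = {3, 7, 8, 9, 10, 11, 14, 15, 16, 17}
P ∩ (Q △ S) = {7, 8, 10, 11, 14, 15, 16, 17}
(S ∩ (Q ∩ Rᶜ)) ∩ (P ∩ (Q △ S)) = {}
{2, 3, 8, 10, 11, 14, 17} and {} share no elements.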